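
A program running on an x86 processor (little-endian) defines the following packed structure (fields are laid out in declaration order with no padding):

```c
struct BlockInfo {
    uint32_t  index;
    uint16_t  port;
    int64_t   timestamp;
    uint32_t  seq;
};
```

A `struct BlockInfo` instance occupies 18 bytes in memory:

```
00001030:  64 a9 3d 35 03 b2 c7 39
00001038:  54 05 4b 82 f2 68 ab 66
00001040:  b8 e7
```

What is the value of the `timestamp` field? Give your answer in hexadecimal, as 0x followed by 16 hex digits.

`timestamp` follows `index` (4 B), `port` (2 B), so it starts at offset 4 + 2 = 6 and occupies 8 bytes.
Bytes at offsets 6..13: C7 39 54 05 4B 82 F2 68.
Little-endian stores the least-significant byte at the lowest address.
Reassemble most-significant byte first: 68 F2 82 4B 05 54 39 C7 → 0x68F2824B055439C7.

0x68F2824B055439C7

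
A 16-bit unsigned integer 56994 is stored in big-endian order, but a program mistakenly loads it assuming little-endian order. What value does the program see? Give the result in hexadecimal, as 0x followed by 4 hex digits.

56994 in 16-bit hexadecimal is 0xDEA2.
Stored big-endian, the bytes at ascending addresses are DE A2.
Read back as little-endian, the first byte is least significant, giving 0xA2DE.

0xA2DE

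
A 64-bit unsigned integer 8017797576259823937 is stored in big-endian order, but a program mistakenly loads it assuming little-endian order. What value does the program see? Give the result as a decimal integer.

8017797576259823937 in 64-bit hexadecimal is 0x6F44F06A5DF46941.
Stored big-endian, the bytes at ascending addresses are 6F 44 F0 6A 5D F4 69 41.
Read back as little-endian, the first byte is least significant, giving 0x4169F45D6AF0446F.
0x4169F45D6AF0446F = 4713567167083201647.

4713567167083201647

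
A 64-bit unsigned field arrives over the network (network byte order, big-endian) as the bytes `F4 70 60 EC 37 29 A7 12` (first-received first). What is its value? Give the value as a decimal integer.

17613684710300034834

Big-endian: lowest address holds the most-significant byte.
The bytes are already most-significant first: 0xF47060EC3729A712.
0xF47060EC3729A712 = 17613684710300034834.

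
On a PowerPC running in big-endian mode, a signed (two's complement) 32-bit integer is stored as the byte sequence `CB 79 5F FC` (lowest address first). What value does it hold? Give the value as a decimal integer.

In big-endian order the high byte comes first in memory.
The bytes are already most-significant first: 0xCB795FFC.
Top bit is set, so as a signed 32-bit value this is 0xCB795FFC − 2^32 = -881238020.

-881238020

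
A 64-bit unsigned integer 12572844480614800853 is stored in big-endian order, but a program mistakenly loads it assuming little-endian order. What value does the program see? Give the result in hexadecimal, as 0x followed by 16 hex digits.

12572844480614800853 in 64-bit hexadecimal is 0xAE7BB770FB469DD5.
Stored big-endian, the bytes at ascending addresses are AE 7B B7 70 FB 46 9D D5.
Read back as little-endian, the first byte is least significant, giving 0xD59D46FB70B77BAE.

0xD59D46FB70B77BAE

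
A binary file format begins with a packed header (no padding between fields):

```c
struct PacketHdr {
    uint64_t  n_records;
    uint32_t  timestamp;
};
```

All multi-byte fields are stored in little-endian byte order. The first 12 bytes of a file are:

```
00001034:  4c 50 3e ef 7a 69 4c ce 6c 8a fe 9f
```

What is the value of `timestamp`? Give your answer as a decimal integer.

`timestamp` follows `n_records` (8 bytes), so it starts at byte offset 8 and occupies 4 bytes.
Bytes at offsets 8..11: 6C 8A FE 9F.
In little-endian order the low byte comes first in memory.
Reassemble most-significant byte first: 9F FE 8A 6C → 0x9FFE8A6C.
0x9FFE8A6C = 2684258924.

2684258924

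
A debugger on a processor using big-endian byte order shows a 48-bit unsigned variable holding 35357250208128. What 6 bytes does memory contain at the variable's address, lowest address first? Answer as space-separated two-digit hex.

20 28 40 56 C1 80

35357250208128 in hexadecimal, padded to 48 bits, is 0x20284056C180.
Split into bytes (most-significant first): 20 28 40 56 C1 80.
In big-endian order the high byte comes first in memory.
So the memory order matches the most-significant-first order: 20 28 40 56 C1 80.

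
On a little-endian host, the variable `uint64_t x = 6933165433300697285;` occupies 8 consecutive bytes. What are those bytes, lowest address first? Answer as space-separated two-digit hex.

6933165433300697285 in hexadecimal, padded to 64 bits, is 0x60378D3A64E7C0C5.
Split into bytes (most-significant first): 60 37 8D 3A 64 E7 C0 C5.
Little-endian: lowest address holds the least-significant byte.
So at ascending addresses the bytes are C5 C0 E7 64 3A 8D 37 60.

C5 C0 E7 64 3A 8D 37 60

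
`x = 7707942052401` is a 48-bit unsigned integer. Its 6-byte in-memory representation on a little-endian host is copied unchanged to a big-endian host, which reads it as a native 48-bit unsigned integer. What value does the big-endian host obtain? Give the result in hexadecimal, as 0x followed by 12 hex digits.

0x31E225A50207

7707942052401 in 48-bit hexadecimal is 0x0702A525E231.
Stored little-endian, the bytes at ascending addresses are 31 E2 25 A5 02 07.
Read back as big-endian, the last byte is least significant, giving 0x31E225A50207.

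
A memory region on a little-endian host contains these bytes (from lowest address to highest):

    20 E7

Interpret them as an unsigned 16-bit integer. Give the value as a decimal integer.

Little-endian: lowest address holds the least-significant byte.
Reassemble most-significant byte first: E7 20 → 0xE720.
0xE720 = 59168.

59168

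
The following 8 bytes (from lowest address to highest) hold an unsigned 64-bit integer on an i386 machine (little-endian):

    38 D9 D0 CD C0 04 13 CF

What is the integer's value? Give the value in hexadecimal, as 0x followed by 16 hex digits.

In little-endian order the low byte comes first in memory.
Reassemble most-significant byte first: CF 13 04 C0 CD D0 D9 38 → 0xCF1304C0CDD0D938.

0xCF1304C0CDD0D938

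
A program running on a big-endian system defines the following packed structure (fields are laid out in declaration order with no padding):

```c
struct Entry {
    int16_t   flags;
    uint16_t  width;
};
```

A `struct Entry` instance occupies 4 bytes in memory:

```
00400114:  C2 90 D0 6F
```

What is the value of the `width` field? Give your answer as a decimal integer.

53359

`width` follows `flags` (2 bytes), so it starts at byte offset 2 and occupies 2 bytes.
Bytes at offsets 2..3: D0 6F.
Big-endian stores the most-significant byte at the lowest address.
The bytes are already most-significant first: 0xD06F.
0xD06F = 53359.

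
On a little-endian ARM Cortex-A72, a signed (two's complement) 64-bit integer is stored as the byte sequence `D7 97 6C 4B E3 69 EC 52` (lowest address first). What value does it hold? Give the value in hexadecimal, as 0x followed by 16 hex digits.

0x52EC69E34B6C97D7

In little-endian order the low byte comes first in memory.
Reassemble most-significant byte first: 52 EC 69 E3 4B 6C 97 D7 → 0x52EC69E34B6C97D7.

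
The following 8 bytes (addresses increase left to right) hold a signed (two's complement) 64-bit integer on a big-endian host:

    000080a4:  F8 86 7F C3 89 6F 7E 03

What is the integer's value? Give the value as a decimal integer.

In big-endian order the high byte comes first in memory.
The bytes are already most-significant first: 0xF8867FC3896F7E03.
Top bit is set, so as a signed 64-bit value this is 0xF8867FC3896F7E03 − 2^64 = -538602627623059965.

-538602627623059965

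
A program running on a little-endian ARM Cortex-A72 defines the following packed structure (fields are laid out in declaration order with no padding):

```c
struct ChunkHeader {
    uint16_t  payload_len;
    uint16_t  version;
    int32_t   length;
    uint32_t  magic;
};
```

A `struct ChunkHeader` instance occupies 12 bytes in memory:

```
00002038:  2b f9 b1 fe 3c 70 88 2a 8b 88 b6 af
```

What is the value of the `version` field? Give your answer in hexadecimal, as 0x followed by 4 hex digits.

`version` follows `payload_len` (2 bytes), so it starts at byte offset 2 and occupies 2 bytes.
Bytes at offsets 2..3: B1 FE.
Little-endian: lowest address holds the least-significant byte.
Reassemble most-significant byte first: FE B1 → 0xFEB1.

0xFEB1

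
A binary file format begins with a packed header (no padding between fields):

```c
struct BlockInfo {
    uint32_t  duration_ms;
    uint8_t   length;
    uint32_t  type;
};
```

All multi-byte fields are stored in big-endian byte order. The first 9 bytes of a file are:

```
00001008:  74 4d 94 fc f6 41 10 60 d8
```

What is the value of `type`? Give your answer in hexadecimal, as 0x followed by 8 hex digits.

`type` follows `duration_ms` (4 B), `length` (1 B), so it starts at offset 4 + 1 = 5 and occupies 4 bytes.
Bytes at offsets 5..8: 41 10 60 D8.
In big-endian order the high byte comes first in memory.
The bytes are already most-significant first: 0x411060D8.

0x411060D8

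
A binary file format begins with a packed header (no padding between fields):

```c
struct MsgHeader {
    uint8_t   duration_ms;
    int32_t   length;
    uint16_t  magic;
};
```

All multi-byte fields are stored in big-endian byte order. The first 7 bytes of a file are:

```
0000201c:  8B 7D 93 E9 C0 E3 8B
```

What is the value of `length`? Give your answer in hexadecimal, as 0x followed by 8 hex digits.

0x7D93E9C0

`length` follows `duration_ms` (1 byte), so it starts at byte offset 1 and occupies 4 bytes.
Bytes at offsets 1..4: 7D 93 E9 C0.
Big-endian: lowest address holds the most-significant byte.
The bytes are already most-significant first: 0x7D93E9C0.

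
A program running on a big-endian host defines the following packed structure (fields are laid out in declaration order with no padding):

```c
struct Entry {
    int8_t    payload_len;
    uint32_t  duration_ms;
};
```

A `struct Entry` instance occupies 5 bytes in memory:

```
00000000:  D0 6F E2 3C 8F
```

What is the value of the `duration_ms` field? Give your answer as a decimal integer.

1877097615

`duration_ms` follows `payload_len` (1 byte), so it starts at byte offset 1 and occupies 4 bytes.
Bytes at offsets 1..4: 6F E2 3C 8F.
Big-endian: lowest address holds the most-significant byte.
The bytes are already most-significant first: 0x6FE23C8F.
0x6FE23C8F = 1877097615.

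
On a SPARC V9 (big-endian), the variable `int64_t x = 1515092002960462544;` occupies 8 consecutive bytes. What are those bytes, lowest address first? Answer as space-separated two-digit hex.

1515092002960462544 in hexadecimal, padded to 64 bits, is 0x1506B0263E7E52D0.
Split into bytes (most-significant first): 15 06 B0 26 3E 7E 52 D0.
Big-endian: lowest address holds the most-significant byte.
So the memory order matches the most-significant-first order: 15 06 B0 26 3E 7E 52 D0.

15 06 B0 26 3E 7E 52 D0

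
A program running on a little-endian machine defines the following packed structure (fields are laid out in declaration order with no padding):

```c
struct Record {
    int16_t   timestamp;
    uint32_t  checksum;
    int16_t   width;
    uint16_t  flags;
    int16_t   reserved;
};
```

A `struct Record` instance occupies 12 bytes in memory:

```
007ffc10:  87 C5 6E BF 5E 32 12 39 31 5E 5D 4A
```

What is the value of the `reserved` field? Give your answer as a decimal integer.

`reserved` follows `timestamp` (2 B), `checksum` (4 B), `width` (2 B), `flags` (2 B), so it starts at offset 2 + 4 + 2 + 2 = 10 and occupies 2 bytes.
Bytes at offsets 10..11: 5D 4A.
Little-endian: lowest address holds the least-significant byte.
Reassemble most-significant byte first: 4A 5D → 0x4A5D.
0x4A5D = 19037.

19037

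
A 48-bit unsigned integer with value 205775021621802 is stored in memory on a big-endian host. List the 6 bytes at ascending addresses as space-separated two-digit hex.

205775021621802 in hexadecimal, padded to 48 bits, is 0xBB26BB11422A.
Split into bytes (most-significant first): BB 26 BB 11 42 2A.
In big-endian order the high byte comes first in memory.
So the memory order matches the most-significant-first order: BB 26 BB 11 42 2A.

BB 26 BB 11 42 2A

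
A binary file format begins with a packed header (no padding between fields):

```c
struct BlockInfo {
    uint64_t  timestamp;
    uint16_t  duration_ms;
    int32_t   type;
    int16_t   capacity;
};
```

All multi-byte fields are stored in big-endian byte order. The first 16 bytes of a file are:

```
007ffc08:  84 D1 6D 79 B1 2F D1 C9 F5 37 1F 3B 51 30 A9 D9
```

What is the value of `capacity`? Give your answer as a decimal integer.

-22055

`capacity` follows `timestamp` (8 B), `duration_ms` (2 B), `type` (4 B), so it starts at offset 8 + 2 + 4 = 14 and occupies 2 bytes.
Bytes at offsets 14..15: A9 D9.
In big-endian order the high byte comes first in memory.
The bytes are already most-significant first: 0xA9D9.
Top bit is set, so as a signed 16-bit value this is 0xA9D9 − 2^16 = -22055.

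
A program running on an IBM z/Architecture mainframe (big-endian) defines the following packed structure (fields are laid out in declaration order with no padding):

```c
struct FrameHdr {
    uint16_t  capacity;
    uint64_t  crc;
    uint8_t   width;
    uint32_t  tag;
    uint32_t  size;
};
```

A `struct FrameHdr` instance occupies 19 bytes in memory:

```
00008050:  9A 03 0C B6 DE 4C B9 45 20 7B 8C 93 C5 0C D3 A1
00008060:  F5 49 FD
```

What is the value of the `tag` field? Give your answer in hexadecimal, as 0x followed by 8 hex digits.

0x93C50CD3

`tag` follows `capacity` (2 B), `crc` (8 B), `width` (1 B), so it starts at offset 2 + 8 + 1 = 11 and occupies 4 bytes.
Bytes at offsets 11..14: 93 C5 0C D3.
In big-endian order the high byte comes first in memory.
The bytes are already most-significant first: 0x93C50CD3.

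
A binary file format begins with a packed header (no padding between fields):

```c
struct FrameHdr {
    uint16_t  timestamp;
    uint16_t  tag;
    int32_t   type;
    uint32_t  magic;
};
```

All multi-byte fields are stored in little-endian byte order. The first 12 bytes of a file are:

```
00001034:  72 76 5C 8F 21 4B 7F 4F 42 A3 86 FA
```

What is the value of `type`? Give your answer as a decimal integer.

`type` follows `timestamp` (2 B), `tag` (2 B), so it starts at offset 2 + 2 = 4 and occupies 4 bytes.
Bytes at offsets 4..7: 21 4B 7F 4F.
Little-endian stores the least-significant byte at the lowest address.
Reassemble most-significant byte first: 4F 7F 4B 21 → 0x4F7F4B21.
0x4F7F4B21 = 1333742369.

1333742369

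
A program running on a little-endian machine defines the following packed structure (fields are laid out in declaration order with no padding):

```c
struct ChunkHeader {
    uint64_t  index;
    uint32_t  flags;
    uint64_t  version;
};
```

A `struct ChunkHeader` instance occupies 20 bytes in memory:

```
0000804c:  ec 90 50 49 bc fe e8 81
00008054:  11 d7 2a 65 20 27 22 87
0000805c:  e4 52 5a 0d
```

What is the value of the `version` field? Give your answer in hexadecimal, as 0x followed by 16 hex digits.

`version` follows `index` (8 B), `flags` (4 B), so it starts at offset 8 + 4 = 12 and occupies 8 bytes.
Bytes at offsets 12..19: 20 27 22 87 E4 52 5A 0D.
Little-endian stores the least-significant byte at the lowest address.
Reassemble most-significant byte first: 0D 5A 52 E4 87 22 27 20 → 0x0D5A52E487222720.

0x0D5A52E487222720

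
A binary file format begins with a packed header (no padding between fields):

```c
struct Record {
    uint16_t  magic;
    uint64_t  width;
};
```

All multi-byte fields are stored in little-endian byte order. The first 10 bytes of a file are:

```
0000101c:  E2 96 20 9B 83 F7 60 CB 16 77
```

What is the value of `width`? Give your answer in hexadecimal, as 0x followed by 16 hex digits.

`width` follows `magic` (2 bytes), so it starts at byte offset 2 and occupies 8 bytes.
Bytes at offsets 2..9: 20 9B 83 F7 60 CB 16 77.
Little-endian: lowest address holds the least-significant byte.
Reassemble most-significant byte first: 77 16 CB 60 F7 83 9B 20 → 0x7716CB60F7839B20.

0x7716CB60F7839B20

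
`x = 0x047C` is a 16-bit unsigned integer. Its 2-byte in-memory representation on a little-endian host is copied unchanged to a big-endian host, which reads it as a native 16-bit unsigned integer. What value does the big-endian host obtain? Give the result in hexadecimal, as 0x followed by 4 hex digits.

Stored little-endian, the bytes at ascending addresses are 7C 04.
Read back as big-endian, the last byte is least significant, giving 0x7C04.

0x7C04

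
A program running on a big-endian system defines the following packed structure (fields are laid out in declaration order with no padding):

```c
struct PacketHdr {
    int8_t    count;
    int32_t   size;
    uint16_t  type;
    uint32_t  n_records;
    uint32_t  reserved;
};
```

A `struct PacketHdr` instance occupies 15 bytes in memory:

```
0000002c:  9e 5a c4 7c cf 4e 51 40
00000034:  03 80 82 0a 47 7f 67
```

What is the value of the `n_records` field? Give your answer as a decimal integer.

`n_records` follows `count` (1 B), `size` (4 B), `type` (2 B), so it starts at offset 1 + 4 + 2 = 7 and occupies 4 bytes.
Bytes at offsets 7..10: 40 03 80 82.
In big-endian order the high byte comes first in memory.
The bytes are already most-significant first: 0x40038082.
0x40038082 = 1073971330.

1073971330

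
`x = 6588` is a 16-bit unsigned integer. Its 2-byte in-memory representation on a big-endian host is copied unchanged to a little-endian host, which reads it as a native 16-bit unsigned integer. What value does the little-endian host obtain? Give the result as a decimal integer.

6588 in 16-bit hexadecimal is 0x19BC.
Stored big-endian, the bytes at ascending addresses are 19 BC.
Read back as little-endian, the first byte is least significant, giving 0xBC19.
0xBC19 = 48153.

48153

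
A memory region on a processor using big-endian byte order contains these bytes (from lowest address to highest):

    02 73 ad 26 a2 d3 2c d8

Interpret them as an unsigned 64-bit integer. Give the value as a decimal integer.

Big-endian: lowest address holds the most-significant byte.
The bytes are already most-significant first: 0x0273AD26A2D32CD8.
0x0273AD26A2D32CD8 = 176675191849692376.

176675191849692376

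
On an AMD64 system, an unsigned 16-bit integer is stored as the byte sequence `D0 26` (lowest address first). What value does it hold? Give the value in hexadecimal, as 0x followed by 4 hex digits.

0x26D0

Little-endian: lowest address holds the least-significant byte.
Reassemble most-significant byte first: 26 D0 → 0x26D0.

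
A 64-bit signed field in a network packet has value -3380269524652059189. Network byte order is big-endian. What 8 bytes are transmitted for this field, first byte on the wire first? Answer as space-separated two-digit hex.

D1 16 DE C6 DA 09 15 CB

Two's complement of -3380269524652059189 in 64 bits: 3380269524652059189 = 0x2EE9213925F6EA35; invert → 0xD116DEC6DA0915CA; add 1 → 0xD116DEC6DA0915CB.
Split into bytes (most-significant first): D1 16 DE C6 DA 09 15 CB.
Big-endian: lowest address holds the most-significant byte.
So the memory order matches the most-significant-first order: D1 16 DE C6 DA 09 15 CB.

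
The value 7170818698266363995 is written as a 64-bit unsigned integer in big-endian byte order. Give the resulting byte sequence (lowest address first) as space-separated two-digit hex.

63 83 DD 9D 0A E5 48 5B

7170818698266363995 in hexadecimal, padded to 64 bits, is 0x6383DD9D0AE5485B.
Split into bytes (most-significant first): 63 83 DD 9D 0A E5 48 5B.
Big-endian: lowest address holds the most-significant byte.
So the memory order matches the most-significant-first order: 63 83 DD 9D 0A E5 48 5B.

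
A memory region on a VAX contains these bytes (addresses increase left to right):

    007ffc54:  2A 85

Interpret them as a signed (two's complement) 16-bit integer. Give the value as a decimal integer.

Little-endian: lowest address holds the least-significant byte.
Reassemble most-significant byte first: 85 2A → 0x852A.
Top bit is set, so as a signed 16-bit value this is 0x852A − 2^16 = -31446.

-31446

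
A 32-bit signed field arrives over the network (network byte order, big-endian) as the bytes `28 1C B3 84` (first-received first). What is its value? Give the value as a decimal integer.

Big-endian stores the most-significant byte at the lowest address.
The bytes are already most-significant first: 0x281CB384.
0x281CB384 = 672969604.

672969604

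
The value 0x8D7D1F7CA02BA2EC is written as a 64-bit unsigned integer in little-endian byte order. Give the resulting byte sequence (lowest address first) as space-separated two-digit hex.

Split into bytes (most-significant first): 8D 7D 1F 7C A0 2B A2 EC.
In little-endian order the low byte comes first in memory.
So at ascending addresses the bytes are EC A2 2B A0 7C 1F 7D 8D.

EC A2 2B A0 7C 1F 7D 8D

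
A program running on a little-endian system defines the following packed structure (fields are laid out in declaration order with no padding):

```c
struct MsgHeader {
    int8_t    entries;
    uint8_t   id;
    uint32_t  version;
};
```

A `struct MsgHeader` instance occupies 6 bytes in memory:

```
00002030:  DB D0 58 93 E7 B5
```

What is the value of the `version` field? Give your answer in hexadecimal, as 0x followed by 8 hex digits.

0xB5E79358

`version` follows `entries` (1 B), `id` (1 B), so it starts at offset 1 + 1 = 2 and occupies 4 bytes.
Bytes at offsets 2..5: 58 93 E7 B5.
Little-endian: lowest address holds the least-significant byte.
Reassemble most-significant byte first: B5 E7 93 58 → 0xB5E79358.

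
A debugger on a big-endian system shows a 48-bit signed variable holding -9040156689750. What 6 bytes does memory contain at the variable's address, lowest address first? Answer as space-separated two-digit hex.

F7 C7 2C AB FA AA

Two's complement of -9040156689750 in 48 bits: 9040156689750 = 0x0838D3540556; invert → 0xF7C72CABFAA9; add 1 → 0xF7C72CABFAAA.
Split into bytes (most-significant first): F7 C7 2C AB FA AA.
Big-endian stores the most-significant byte at the lowest address.
So the memory order matches the most-significant-first order: F7 C7 2C AB FA AA.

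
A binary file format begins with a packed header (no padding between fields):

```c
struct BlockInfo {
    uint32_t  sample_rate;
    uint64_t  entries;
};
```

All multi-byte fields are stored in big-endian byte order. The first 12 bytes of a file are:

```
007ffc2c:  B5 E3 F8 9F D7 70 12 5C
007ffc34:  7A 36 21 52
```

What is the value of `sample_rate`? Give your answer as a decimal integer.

3051616415

`sample_rate` is the first field, at byte offset 0, occupying 4 bytes.
Bytes at offsets 0..3: B5 E3 F8 9F.
Big-endian stores the most-significant byte at the lowest address.
The bytes are already most-significant first: 0xB5E3F89F.
0xB5E3F89F = 3051616415.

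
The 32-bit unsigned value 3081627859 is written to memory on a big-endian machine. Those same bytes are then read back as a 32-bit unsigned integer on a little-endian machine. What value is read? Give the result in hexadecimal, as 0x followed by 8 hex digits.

3081627859 in 32-bit hexadecimal is 0xB7ADE8D3.
Stored big-endian, the bytes at ascending addresses are B7 AD E8 D3.
Read back as little-endian, the first byte is least significant, giving 0xD3E8ADB7.

0xD3E8ADB7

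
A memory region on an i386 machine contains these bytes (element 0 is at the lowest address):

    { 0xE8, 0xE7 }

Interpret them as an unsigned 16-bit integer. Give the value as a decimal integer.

Little-endian stores the least-significant byte at the lowest address.
Reassemble most-significant byte first: E7 E8 → 0xE7E8.
0xE7E8 = 59368.

59368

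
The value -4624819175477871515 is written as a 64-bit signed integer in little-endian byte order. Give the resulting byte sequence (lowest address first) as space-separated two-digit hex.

65 FC 39 97 76 57 D1 BF

Two's complement of -4624819175477871515 in 64 bits: 4624819175477871515 = 0x402EA88968C6039B; invert → 0xBFD157769739FC64; add 1 → 0xBFD157769739FC65.
Split into bytes (most-significant first): BF D1 57 76 97 39 FC 65.
In little-endian order the low byte comes first in memory.
So at ascending addresses the bytes are 65 FC 39 97 76 57 D1 BF.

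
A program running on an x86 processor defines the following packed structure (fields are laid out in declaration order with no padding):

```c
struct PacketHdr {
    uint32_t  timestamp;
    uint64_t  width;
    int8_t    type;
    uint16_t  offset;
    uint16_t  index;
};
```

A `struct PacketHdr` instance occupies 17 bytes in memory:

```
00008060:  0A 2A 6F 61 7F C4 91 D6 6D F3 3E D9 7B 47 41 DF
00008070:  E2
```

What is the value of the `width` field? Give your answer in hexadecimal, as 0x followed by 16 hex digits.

`width` follows `timestamp` (4 bytes), so it starts at byte offset 4 and occupies 8 bytes.
Bytes at offsets 4..11: 7F C4 91 D6 6D F3 3E D9.
In little-endian order the low byte comes first in memory.
Reassemble most-significant byte first: D9 3E F3 6D D6 91 C4 7F → 0xD93EF36DD691C47F.

0xD93EF36DD691C47F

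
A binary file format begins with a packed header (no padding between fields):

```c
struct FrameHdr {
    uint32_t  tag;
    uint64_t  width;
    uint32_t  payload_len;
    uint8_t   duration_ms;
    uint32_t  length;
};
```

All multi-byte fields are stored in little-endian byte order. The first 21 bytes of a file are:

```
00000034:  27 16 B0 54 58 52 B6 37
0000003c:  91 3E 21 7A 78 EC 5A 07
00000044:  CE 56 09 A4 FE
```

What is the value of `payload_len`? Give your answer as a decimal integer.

`payload_len` follows `tag` (4 B), `width` (8 B), so it starts at offset 4 + 8 = 12 and occupies 4 bytes.
Bytes at offsets 12..15: 78 EC 5A 07.
Little-endian: lowest address holds the least-significant byte.
Reassemble most-significant byte first: 07 5A EC 78 → 0x075AEC78.
0x075AEC78 = 123399288.

123399288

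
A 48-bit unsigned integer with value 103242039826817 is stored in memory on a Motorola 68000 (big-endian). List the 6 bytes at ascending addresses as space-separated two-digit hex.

103242039826817 in hexadecimal, padded to 48 bits, is 0x5DE5E91C1981.
Split into bytes (most-significant first): 5D E5 E9 1C 19 81.
Big-endian: lowest address holds the most-significant byte.
So the memory order matches the most-significant-first order: 5D E5 E9 1C 19 81.

5D E5 E9 1C 19 81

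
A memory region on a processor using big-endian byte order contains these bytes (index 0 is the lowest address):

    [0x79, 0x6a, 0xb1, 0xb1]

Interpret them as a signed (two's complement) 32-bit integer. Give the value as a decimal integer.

2037035441

Big-endian: lowest address holds the most-significant byte.
The bytes are already most-significant first: 0x796AB1B1.
0x796AB1B1 = 2037035441.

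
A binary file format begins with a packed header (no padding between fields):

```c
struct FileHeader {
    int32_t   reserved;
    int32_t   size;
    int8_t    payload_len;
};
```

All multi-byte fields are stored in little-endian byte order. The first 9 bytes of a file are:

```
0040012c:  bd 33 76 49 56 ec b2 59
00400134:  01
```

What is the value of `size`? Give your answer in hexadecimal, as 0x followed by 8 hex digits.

`size` follows `reserved` (4 bytes), so it starts at byte offset 4 and occupies 4 bytes.
Bytes at offsets 4..7: 56 EC B2 59.
Little-endian: lowest address holds the least-significant byte.
Reassemble most-significant byte first: 59 B2 EC 56 → 0x59B2EC56.

0x59B2EC56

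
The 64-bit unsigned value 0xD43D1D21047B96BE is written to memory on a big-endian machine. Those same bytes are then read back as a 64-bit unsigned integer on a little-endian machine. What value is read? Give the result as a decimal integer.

Stored big-endian, the bytes at ascending addresses are D4 3D 1D 21 04 7B 96 BE.
Read back as little-endian, the first byte is least significant, giving 0xBE967B04211D3DD4.
0xBE967B04211D3DD4 = 13733299371378556372.

13733299371378556372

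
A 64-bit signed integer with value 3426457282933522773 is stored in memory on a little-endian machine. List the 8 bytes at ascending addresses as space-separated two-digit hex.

3426457282933522773 in hexadecimal, padded to 64 bits, is 0x2F8D38BEA34D8155.
Split into bytes (most-significant first): 2F 8D 38 BE A3 4D 81 55.
Little-endian stores the least-significant byte at the lowest address.
So at ascending addresses the bytes are 55 81 4D A3 BE 38 8D 2F.

55 81 4D A3 BE 38 8D 2F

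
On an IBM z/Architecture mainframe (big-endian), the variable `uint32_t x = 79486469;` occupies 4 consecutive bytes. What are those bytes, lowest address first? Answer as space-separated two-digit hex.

79486469 in hexadecimal, padded to 32 bits, is 0x04BCDE05.
Split into bytes (most-significant first): 04 BC DE 05.
Big-endian stores the most-significant byte at the lowest address.
So the memory order matches the most-significant-first order: 04 BC DE 05.

04 BC DE 05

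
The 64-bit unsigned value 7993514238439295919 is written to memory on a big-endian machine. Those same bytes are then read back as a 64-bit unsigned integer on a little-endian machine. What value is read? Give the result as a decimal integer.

7993514238439295919 in 64-bit hexadecimal is 0x6EEEAAD931338BAF.
Stored big-endian, the bytes at ascending addresses are 6E EE AA D9 31 33 8B AF.
Read back as little-endian, the first byte is least significant, giving 0xAF8B3331D9AAEE6E.
0xAF8B3331D9AAEE6E = 12649260267598442094.

12649260267598442094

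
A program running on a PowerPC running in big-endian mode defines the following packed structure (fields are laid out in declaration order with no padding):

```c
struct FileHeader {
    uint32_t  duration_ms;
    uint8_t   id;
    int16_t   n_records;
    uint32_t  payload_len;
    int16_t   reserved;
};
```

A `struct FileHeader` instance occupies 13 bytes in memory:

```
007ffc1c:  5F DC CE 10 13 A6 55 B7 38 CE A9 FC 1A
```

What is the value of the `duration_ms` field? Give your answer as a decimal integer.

`duration_ms` is the first field, at byte offset 0, occupying 4 bytes.
Bytes at offsets 0..3: 5F DC CE 10.
Big-endian stores the most-significant byte at the lowest address.
The bytes are already most-significant first: 0x5FDCCE10.
0x5FDCCE10 = 1608306192.

1608306192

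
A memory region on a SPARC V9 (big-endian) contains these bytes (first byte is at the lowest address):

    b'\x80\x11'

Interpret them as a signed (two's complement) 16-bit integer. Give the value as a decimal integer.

Big-endian stores the most-significant byte at the lowest address.
The bytes are already most-significant first: 0x8011.
Top bit is set, so as a signed 16-bit value this is 0x8011 − 2^16 = -32751.

-32751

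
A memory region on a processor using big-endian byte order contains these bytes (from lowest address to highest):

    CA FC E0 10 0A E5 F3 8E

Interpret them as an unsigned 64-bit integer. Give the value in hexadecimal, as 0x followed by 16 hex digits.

0xCAFCE0100AE5F38E

In big-endian order the high byte comes first in memory.
The bytes are already most-significant first: 0xCAFCE0100AE5F38E.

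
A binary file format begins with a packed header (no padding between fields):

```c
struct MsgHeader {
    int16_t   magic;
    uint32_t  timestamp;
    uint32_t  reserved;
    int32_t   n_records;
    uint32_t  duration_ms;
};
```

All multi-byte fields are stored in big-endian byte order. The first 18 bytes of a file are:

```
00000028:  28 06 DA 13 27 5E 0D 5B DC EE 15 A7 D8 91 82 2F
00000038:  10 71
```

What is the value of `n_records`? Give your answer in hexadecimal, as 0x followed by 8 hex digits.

0x15A7D891

`n_records` follows `magic` (2 B), `timestamp` (4 B), `reserved` (4 B), so it starts at offset 2 + 4 + 4 = 10 and occupies 4 bytes.
Bytes at offsets 10..13: 15 A7 D8 91.
In big-endian order the high byte comes first in memory.
The bytes are already most-significant first: 0x15A7D891.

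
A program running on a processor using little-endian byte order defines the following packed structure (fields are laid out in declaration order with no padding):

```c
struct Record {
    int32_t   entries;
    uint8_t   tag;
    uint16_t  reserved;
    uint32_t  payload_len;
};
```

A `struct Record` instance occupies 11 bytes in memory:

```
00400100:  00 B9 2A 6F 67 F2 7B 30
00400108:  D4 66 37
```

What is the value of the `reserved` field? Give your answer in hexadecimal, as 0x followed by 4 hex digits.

`reserved` follows `entries` (4 B), `tag` (1 B), so it starts at offset 4 + 1 = 5 and occupies 2 bytes.
Bytes at offsets 5..6: F2 7B.
In little-endian order the low byte comes first in memory.
Reassemble most-significant byte first: 7B F2 → 0x7BF2.

0x7BF2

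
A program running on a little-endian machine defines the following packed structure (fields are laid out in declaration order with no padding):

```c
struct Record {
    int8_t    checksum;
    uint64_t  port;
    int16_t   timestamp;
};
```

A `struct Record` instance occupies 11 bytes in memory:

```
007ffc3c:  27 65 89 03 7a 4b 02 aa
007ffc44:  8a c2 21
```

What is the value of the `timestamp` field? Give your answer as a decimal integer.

`timestamp` follows `checksum` (1 B), `port` (8 B), so it starts at offset 1 + 8 = 9 and occupies 2 bytes.
Bytes at offsets 9..10: C2 21.
Little-endian: lowest address holds the least-significant byte.
Reassemble most-significant byte first: 21 C2 → 0x21C2.
0x21C2 = 8642.

8642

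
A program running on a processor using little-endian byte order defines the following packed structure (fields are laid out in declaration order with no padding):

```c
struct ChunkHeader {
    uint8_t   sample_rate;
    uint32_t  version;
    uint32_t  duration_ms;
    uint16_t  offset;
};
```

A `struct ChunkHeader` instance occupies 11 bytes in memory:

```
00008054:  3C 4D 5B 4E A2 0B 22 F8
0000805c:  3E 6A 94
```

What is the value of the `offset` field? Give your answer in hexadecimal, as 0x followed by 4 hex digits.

0x946A

`offset` follows `sample_rate` (1 B), `version` (4 B), `duration_ms` (4 B), so it starts at offset 1 + 4 + 4 = 9 and occupies 2 bytes.
Bytes at offsets 9..10: 6A 94.
In little-endian order the low byte comes first in memory.
Reassemble most-significant byte first: 94 6A → 0x946A.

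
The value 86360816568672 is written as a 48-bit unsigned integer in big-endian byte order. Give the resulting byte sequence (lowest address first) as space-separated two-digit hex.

86360816568672 in hexadecimal, padded to 48 bits, is 0x4E8B71CB4960.
Split into bytes (most-significant first): 4E 8B 71 CB 49 60.
Big-endian: lowest address holds the most-significant byte.
So the memory order matches the most-significant-first order: 4E 8B 71 CB 49 60.

4E 8B 71 CB 49 60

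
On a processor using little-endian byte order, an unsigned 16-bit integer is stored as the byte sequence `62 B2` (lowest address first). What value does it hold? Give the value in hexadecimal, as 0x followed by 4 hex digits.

In little-endian order the low byte comes first in memory.
Reassemble most-significant byte first: B2 62 → 0xB262.

0xB262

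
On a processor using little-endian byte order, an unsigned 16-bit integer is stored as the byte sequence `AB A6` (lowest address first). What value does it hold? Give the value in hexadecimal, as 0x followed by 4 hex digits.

0xA6AB

Little-endian stores the least-significant byte at the lowest address.
Reassemble most-significant byte first: A6 AB → 0xA6AB.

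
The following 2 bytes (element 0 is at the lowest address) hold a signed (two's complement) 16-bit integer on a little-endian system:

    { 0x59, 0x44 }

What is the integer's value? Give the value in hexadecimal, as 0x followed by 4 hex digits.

Little-endian stores the least-significant byte at the lowest address.
Reassemble most-significant byte first: 44 59 → 0x4459.

0x4459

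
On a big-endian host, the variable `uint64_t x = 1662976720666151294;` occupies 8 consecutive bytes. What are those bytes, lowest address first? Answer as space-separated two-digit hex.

17 14 14 84 41 0C C9 7E

1662976720666151294 in hexadecimal, padded to 64 bits, is 0x17141484410CC97E.
Split into bytes (most-significant first): 17 14 14 84 41 0C C9 7E.
Big-endian: lowest address holds the most-significant byte.
So the memory order matches the most-significant-first order: 17 14 14 84 41 0C C9 7E.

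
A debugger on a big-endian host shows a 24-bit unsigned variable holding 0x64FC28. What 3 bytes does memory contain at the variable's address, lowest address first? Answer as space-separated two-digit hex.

64 FC 28

Split into bytes (most-significant first): 64 FC 28.
In big-endian order the high byte comes first in memory.
So the memory order matches the most-significant-first order: 64 FC 28.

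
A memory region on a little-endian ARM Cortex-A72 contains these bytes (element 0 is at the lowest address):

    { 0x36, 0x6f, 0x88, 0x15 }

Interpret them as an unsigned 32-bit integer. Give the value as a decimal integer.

361262902

In little-endian order the low byte comes first in memory.
Reassemble most-significant byte first: 15 88 6F 36 → 0x15886F36.
0x15886F36 = 361262902.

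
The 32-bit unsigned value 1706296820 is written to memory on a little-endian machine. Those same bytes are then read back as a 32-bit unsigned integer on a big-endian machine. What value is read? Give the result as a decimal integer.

1706296820 in 32-bit hexadecimal is 0x65B405F4.
Stored little-endian, the bytes at ascending addresses are F4 05 B4 65.
Read back as big-endian, the last byte is least significant, giving 0xF405B465.
0xF405B465 = 4094014565.

4094014565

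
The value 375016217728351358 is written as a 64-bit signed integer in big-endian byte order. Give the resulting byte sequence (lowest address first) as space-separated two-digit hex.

05 34 53 43 5A B5 7C 7E

375016217728351358 in hexadecimal, padded to 64 bits, is 0x053453435AB57C7E.
Split into bytes (most-significant first): 05 34 53 43 5A B5 7C 7E.
Big-endian stores the most-significant byte at the lowest address.
So the memory order matches the most-significant-first order: 05 34 53 43 5A B5 7C 7E.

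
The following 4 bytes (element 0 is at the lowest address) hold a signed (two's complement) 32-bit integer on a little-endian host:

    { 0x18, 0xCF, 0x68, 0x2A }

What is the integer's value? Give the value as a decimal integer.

711511832

Little-endian stores the least-significant byte at the lowest address.
Reassemble most-significant byte first: 2A 68 CF 18 → 0x2A68CF18.
0x2A68CF18 = 711511832.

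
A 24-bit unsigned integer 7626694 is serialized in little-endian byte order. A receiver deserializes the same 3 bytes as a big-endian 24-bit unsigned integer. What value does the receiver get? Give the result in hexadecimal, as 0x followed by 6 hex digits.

7626694 in 24-bit hexadecimal is 0x745FC6.
Stored little-endian, the bytes at ascending addresses are C6 5F 74.
Read back as big-endian, the last byte is least significant, giving 0xC65F74.

0xC65F74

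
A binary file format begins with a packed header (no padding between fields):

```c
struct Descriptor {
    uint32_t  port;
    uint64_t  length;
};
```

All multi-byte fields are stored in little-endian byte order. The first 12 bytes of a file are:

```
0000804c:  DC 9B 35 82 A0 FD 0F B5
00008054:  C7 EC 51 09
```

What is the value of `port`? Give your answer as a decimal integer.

`port` is the first field, at byte offset 0, occupying 4 bytes.
Bytes at offsets 0..3: DC 9B 35 82.
In little-endian order the low byte comes first in memory.
Reassemble most-significant byte first: 82 35 9B DC → 0x82359BDC.
0x82359BDC = 2184551388.

2184551388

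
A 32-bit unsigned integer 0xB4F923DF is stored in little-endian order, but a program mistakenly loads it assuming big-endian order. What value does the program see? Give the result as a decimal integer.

Stored little-endian, the bytes at ascending addresses are DF 23 F9 B4.
Read back as big-endian, the last byte is least significant, giving 0xDF23F9B4.
0xDF23F9B4 = 3743676852.

3743676852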